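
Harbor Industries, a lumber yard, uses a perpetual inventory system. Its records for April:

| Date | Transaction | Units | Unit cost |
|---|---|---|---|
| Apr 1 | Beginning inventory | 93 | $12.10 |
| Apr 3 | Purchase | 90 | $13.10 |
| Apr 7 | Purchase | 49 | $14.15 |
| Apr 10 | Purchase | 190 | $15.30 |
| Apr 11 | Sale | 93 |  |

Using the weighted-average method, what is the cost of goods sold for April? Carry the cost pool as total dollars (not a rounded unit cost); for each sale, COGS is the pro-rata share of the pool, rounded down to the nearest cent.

COGS = $1,301.26

After Apr 1: 93 on hand, pool $1,125.30 (≈ $12.1000 each)
After Apr 3: 183 on hand, pool $2,304.30 (≈ $12.5918 each)
After Apr 7: 232 on hand, pool $2,997.65 (≈ $12.9209 each)
After Apr 10: 422 on hand, pool $5,904.65 (≈ $13.9921 each)
Apr 11, sell 93: 93/422 × $5,904.65 → $1,301.26
Ending inventory (cost pool remaining) = $4,603.39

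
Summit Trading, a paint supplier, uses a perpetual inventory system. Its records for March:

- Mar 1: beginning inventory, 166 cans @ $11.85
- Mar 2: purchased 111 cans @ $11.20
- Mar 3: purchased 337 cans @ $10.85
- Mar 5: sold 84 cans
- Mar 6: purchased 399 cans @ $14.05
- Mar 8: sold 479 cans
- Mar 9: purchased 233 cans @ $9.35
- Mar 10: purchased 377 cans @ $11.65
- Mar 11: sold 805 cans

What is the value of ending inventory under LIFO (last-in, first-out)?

Mar 5, 84 sold [LIFO — newest first]: 84 @ $10.85 = $911.40
Mar 8, 479 sold [LIFO — newest first]: 399 @ $14.05 + 80 @ $10.85 = $6,473.95
Mar 11, 805 sold [LIFO — newest first]: 377 @ $11.65 + 233 @ $9.35 + 173 @ $10.85 + 22 @ $11.20 = $8,694.05
Total COGS = $911.40 + $6,473.95 + $8,694.05 = $16,079.40
Ending inventory: 166 @ $11.85 + 89 @ $11.20 = $2,963.90
Check: goods available $19,043.30 = COGS $16,079.40 + ending $2,963.90

Ending inventory = $2,963.90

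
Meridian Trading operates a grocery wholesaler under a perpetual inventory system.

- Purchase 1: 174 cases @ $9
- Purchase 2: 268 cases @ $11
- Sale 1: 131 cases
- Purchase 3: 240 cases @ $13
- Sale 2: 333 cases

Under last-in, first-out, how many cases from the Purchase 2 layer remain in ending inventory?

Sale 1 (131) [LIFO — newest first]: 131 @ $11 = $1,441
Sale 2 (333) [LIFO — newest first]: 240 @ $13 + 93 @ $11 = $4,143
Total COGS = $1,441 + $4,143 = $5,584
Ending inventory: 174 @ $9 + 44 @ $11 = $2,050

44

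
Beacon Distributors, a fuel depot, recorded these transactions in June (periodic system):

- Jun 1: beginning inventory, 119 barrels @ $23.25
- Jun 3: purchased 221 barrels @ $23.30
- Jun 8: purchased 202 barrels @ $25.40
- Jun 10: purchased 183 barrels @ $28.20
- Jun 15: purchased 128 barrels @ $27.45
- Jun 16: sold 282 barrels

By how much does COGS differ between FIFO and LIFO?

FIFO COGS: 119 @ $23.25 + 163 @ $23.30 = $6,564.65
LIFO COGS: 128 @ $27.45 + 154 @ $28.20 = $7,856.40
Difference = |$6,564.65 − $7,856.40| = $1,291.75

$1,291.75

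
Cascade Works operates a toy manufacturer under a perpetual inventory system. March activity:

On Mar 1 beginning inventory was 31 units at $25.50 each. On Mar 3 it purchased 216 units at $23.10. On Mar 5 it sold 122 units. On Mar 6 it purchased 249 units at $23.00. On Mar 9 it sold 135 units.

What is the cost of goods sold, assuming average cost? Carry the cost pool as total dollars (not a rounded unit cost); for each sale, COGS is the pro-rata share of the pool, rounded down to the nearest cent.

COGS = $5,978.04

After Mar 1: 31 on hand, pool $790.50 (≈ $25.5000 each)
After Mar 3: 247 on hand, pool $5,780.10 (≈ $23.4012 each)
Mar 5, sell 122: 122/247 × $5,780.10 → $2,854.94
After Mar 6: 374 on hand, pool $8,652.16 (≈ $23.1341 each)
Mar 9, sell 135: 135/374 × $8,652.16 → $3,123.10
Total COGS = $2,854.94 + $3,123.10 = $5,978.04
Ending inventory (cost pool remaining) = $5,529.06
Check: goods available $11,507.10 = COGS $5,978.04 + ending $5,529.06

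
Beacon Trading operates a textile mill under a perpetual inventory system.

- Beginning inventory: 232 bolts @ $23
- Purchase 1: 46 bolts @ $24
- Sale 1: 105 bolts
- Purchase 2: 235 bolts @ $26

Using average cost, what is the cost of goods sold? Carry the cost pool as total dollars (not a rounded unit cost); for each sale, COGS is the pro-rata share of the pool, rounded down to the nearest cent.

COGS = $2,432.37

After Beginning: 232 on hand, pool $5,336.00 (≈ $23.0000 each)
After Purchase 1: 278 on hand, pool $6,440.00 (≈ $23.1655 each)
Sale 1, sell 105: 105/278 × $6,440.00 → $2,432.37
After Purchase 2: 408 on hand, pool $10,117.63 (≈ $24.7981 each)
Ending inventory (cost pool remaining) = $10,117.63
Check: goods available $12,550.00 = COGS $2,432.37 + ending $10,117.63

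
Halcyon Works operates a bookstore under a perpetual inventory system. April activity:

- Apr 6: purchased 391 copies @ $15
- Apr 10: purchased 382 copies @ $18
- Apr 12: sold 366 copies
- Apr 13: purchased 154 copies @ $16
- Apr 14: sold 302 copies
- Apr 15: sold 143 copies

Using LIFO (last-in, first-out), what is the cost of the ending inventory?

Apr 12, 366 sold [LIFO — newest first]: 366 @ $18 = $6,588
Apr 14, 302 sold [LIFO — newest first]: 154 @ $16 + 16 @ $18 + 132 @ $15 = $4,732
Apr 15, 143 sold [LIFO — newest first]: 143 @ $15 = $2,145
Total COGS = $6,588 + $4,732 + $2,145 = $13,465
Ending inventory: 116 @ $15 = $1,740

Ending inventory = $1,740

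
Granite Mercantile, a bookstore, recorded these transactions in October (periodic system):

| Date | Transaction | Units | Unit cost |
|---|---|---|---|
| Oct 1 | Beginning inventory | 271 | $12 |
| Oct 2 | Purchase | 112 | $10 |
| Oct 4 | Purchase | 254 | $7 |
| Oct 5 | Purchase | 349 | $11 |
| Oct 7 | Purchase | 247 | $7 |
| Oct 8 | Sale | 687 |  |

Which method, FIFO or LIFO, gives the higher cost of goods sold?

FIFO COGS: 271 @ $12 + 112 @ $10 + 254 @ $7 + 50 @ $11 = $6,700
LIFO COGS: 247 @ $7 + 349 @ $11 + 91 @ $7 = $6,205

FIFO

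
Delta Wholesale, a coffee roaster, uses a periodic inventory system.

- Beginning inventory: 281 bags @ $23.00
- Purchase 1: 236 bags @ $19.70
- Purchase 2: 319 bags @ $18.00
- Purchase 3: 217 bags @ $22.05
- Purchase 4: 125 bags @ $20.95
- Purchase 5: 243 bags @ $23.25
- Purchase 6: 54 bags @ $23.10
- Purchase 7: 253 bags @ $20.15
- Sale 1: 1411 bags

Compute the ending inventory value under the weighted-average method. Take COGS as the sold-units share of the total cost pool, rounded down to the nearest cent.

Sale 1, sell 1411: 1411/1728 × $36,252.90 → $29,602.33
Ending inventory (cost pool remaining) = $6,650.57

Ending inventory = $6,650.57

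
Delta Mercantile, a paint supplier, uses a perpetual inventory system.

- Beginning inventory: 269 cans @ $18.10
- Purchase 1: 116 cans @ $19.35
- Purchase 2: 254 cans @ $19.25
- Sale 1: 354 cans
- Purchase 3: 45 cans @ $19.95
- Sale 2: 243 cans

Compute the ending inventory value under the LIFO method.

Ending inventory = $1,574.70

Sale 1 (354) [LIFO — newest first]: 254 @ $19.25 + 100 @ $19.35 = $6,824.50
Sale 2 (243) [LIFO — newest first]: 45 @ $19.95 + 16 @ $19.35 + 182 @ $18.10 = $4,501.55
Total COGS = $6,824.50 + $4,501.55 = $11,326.05
Ending inventory: 87 @ $18.10 = $1,574.70
Check: goods available $12,900.75 = COGS $11,326.05 + ending $1,574.70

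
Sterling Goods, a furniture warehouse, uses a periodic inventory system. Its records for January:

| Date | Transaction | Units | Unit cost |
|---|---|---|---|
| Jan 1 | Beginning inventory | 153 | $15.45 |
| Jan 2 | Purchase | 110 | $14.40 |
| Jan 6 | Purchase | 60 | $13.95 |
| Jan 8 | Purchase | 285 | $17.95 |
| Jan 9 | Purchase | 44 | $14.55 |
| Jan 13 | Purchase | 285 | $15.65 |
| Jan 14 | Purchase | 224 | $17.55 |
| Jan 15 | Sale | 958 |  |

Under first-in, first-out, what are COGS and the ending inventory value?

COGS = $15,369.60; ending inventory = $3,562.65

Jan 15, 958 sold [FIFO — oldest first]: 153 @ $15.45 + 110 @ $14.40 + 60 @ $13.95 + 285 @ $17.95 + 44 @ $14.55 + 285 @ $15.65 + 21 @ $17.55 = $15,369.60
Ending inventory: 203 @ $17.55 = $3,562.65
Check: goods available $18,932.25 = COGS $15,369.60 + ending $3,562.65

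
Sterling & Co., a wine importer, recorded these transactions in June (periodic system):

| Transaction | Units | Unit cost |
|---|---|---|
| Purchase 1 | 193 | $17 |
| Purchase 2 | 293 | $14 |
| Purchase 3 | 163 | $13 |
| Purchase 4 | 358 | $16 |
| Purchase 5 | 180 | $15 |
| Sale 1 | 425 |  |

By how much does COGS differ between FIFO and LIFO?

FIFO COGS: 193 @ $17 + 232 @ $14 = $6,529
LIFO COGS: 180 @ $15 + 245 @ $16 = $6,620
Difference = |$6,529 − $6,620| = $91

$91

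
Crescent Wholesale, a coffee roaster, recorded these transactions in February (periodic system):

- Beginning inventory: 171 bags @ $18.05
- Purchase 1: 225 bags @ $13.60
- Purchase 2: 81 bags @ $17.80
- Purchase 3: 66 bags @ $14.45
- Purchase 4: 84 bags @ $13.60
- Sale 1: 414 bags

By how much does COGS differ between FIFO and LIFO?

$440.25

FIFO COGS: 171 @ $18.05 + 225 @ $13.60 + 18 @ $17.80 = $6,466.95
LIFO COGS: 84 @ $13.60 + 66 @ $14.45 + 81 @ $17.80 + 183 @ $13.60 = $6,026.70
Difference = |$6,466.95 − $6,026.70| = $440.25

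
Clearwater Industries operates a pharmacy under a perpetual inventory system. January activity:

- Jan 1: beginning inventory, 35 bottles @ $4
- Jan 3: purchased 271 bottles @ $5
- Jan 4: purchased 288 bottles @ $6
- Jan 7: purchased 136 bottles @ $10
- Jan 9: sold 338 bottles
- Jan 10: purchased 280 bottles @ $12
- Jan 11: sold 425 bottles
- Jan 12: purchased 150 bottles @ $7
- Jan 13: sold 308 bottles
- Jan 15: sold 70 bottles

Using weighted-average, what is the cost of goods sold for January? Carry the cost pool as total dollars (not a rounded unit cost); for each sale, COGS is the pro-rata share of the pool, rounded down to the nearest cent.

After Jan 1: 35 on hand, pool $140.00 (≈ $4.0000 each)
After Jan 3: 306 on hand, pool $1,495.00 (≈ $4.8856 each)
After Jan 4: 594 on hand, pool $3,223.00 (≈ $5.4259 each)
After Jan 7: 730 on hand, pool $4,583.00 (≈ $6.2781 each)
Jan 9, sell 338: 338/730 × $4,583.00 → $2,121.99
After Jan 10: 672 on hand, pool $5,821.01 (≈ $8.6622 each)
Jan 11, sell 425: 425/672 × $5,821.01 → $3,681.44
After Jan 12: 397 on hand, pool $3,189.57 (≈ $8.0342 each)
Jan 13, sell 308: 308/397 × $3,189.57 → $2,474.52
Jan 15, sell 70: 70/89 × $715.05 → $562.39
Total COGS = $2,121.99 + $3,681.44 + $2,474.52 + $562.39 = $8,840.34
Ending inventory (cost pool remaining) = $152.66

COGS = $8,840.34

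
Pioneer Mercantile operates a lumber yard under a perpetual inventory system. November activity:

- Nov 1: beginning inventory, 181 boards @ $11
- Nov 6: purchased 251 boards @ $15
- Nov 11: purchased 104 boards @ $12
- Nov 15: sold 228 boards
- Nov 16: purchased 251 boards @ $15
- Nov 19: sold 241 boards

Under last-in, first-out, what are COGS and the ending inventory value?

Nov 15, 228 sold [LIFO — newest first]: 104 @ $12 + 124 @ $15 = $3,108
Nov 19, 241 sold [LIFO — newest first]: 241 @ $15 = $3,615
Total COGS = $3,108 + $3,615 = $6,723
Ending inventory: 181 @ $11 + 127 @ $15 + 10 @ $15 = $4,046

COGS = $6,723; ending inventory = $4,046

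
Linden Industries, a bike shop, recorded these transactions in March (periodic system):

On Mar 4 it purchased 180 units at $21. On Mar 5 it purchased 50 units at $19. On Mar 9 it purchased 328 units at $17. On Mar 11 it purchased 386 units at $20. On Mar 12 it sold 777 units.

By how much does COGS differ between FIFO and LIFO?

$167

FIFO COGS: 180 @ $21 + 50 @ $19 + 328 @ $17 + 219 @ $20 = $14,686
LIFO COGS: 386 @ $20 + 328 @ $17 + 50 @ $19 + 13 @ $21 = $14,519
Difference = |$14,686 − $14,519| = $167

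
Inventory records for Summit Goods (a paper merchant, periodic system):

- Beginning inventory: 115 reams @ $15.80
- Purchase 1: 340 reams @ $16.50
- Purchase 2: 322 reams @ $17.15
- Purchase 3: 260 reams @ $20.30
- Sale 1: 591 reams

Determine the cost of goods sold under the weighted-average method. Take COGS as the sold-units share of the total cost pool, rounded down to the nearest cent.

Sale 1, sell 591: 591/1037 × $18,227.30 → $10,387.97
Ending inventory (cost pool remaining) = $7,839.33
Check: goods available $18,227.30 = COGS $10,387.97 + ending $7,839.33

COGS = $10,387.97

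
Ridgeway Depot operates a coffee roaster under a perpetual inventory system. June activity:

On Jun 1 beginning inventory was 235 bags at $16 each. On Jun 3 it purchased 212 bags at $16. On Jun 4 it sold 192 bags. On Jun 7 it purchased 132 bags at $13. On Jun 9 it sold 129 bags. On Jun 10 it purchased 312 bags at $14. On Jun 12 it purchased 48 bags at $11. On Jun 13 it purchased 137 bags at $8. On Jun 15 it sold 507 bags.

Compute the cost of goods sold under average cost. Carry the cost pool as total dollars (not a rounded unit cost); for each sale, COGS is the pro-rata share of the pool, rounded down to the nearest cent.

COGS = $11,622.53

After Jun 1: 235 on hand, pool $3,760.00 (≈ $16.0000 each)
After Jun 3: 447 on hand, pool $7,152.00 (≈ $16.0000 each)
Jun 4, sell 192: 192/447 × $7,152.00 → $3,072.00
After Jun 7: 387 on hand, pool $5,796.00 (≈ $14.9767 each)
Jun 9, sell 129: 129/387 × $5,796.00 → $1,932.00
After Jun 10: 570 on hand, pool $8,232.00 (≈ $14.4421 each)
After Jun 12: 618 on hand, pool $8,760.00 (≈ $14.1748 each)
After Jun 13: 755 on hand, pool $9,856.00 (≈ $13.0543 each)
Jun 15, sell 507: 507/755 × $9,856.00 → $6,618.53
Total COGS = $3,072.00 + $1,932.00 + $6,618.53 = $11,622.53
Ending inventory (cost pool remaining) = $3,237.47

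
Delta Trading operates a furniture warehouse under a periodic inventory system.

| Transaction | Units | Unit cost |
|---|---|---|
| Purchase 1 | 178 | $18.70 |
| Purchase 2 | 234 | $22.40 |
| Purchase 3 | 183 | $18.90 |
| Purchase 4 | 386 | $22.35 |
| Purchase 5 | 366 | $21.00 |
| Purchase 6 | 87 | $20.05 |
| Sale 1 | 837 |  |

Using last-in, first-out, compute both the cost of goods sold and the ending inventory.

COGS = $18,012.75; ending inventory = $12,073.60

Sale 1 (837) [LIFO — newest first]: 87 @ $20.05 + 366 @ $21.00 + 384 @ $22.35 = $18,012.75
Ending inventory: 178 @ $18.70 + 234 @ $22.40 + 183 @ $18.90 + 2 @ $22.35 = $12,073.60
Check: goods available $30,086.35 = COGS $18,012.75 + ending $12,073.60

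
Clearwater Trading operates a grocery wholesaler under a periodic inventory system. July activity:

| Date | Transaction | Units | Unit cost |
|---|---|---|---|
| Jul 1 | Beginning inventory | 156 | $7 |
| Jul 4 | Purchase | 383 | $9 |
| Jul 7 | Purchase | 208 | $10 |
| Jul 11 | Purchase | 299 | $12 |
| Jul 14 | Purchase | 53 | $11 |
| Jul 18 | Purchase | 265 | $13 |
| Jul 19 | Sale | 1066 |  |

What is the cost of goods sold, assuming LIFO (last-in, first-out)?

Jul 19, 1066 sold [LIFO — newest first]: 265 @ $13 + 53 @ $11 + 299 @ $12 + 208 @ $10 + 241 @ $9 = $11,865
Ending inventory: 156 @ $7 + 142 @ $9 = $2,370

COGS = $11,865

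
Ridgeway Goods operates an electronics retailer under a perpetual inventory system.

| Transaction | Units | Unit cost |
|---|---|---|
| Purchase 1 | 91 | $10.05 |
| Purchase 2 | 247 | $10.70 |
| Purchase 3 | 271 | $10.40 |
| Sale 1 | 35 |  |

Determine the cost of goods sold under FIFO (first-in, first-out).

COGS = $351.75

Sale 1 (35) [FIFO — oldest first]: 35 @ $10.05 = $351.75
Ending inventory: 56 @ $10.05 + 247 @ $10.70 + 271 @ $10.40 = $6,024.10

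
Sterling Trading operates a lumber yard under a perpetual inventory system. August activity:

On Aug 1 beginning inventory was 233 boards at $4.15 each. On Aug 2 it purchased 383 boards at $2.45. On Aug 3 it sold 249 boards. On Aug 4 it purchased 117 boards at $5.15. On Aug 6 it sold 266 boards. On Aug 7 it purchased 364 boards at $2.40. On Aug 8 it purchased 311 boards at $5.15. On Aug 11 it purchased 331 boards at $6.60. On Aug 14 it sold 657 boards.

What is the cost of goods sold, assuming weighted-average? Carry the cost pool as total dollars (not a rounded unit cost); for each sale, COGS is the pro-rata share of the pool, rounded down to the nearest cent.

After Aug 1: 233 on hand, pool $966.95 (≈ $4.1500 each)
After Aug 2: 616 on hand, pool $1,905.30 (≈ $3.0930 each)
Aug 3, sell 249: 249/616 × $1,905.30 → $770.16
After Aug 4: 484 on hand, pool $1,737.69 (≈ $3.5903 each)
Aug 6, sell 266: 266/484 × $1,737.69 → $955.01
After Aug 7: 582 on hand, pool $1,656.28 (≈ $2.8458 each)
After Aug 8: 893 on hand, pool $3,257.93 (≈ $3.6483 each)
After Aug 11: 1224 on hand, pool $5,442.53 (≈ $4.4465 each)
Aug 14, sell 657: 657/1224 × $5,442.53 → $2,921.35
Total COGS = $770.16 + $955.01 + $2,921.35 = $4,646.52
Ending inventory (cost pool remaining) = $2,521.18
Check: goods available $7,167.70 = COGS $4,646.52 + ending $2,521.18

COGS = $4,646.52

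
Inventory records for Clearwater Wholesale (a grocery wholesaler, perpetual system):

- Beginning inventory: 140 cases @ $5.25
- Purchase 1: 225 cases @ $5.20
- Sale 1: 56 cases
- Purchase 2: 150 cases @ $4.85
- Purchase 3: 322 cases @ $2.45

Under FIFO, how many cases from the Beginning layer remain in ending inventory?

Sale 1 (56) [FIFO — oldest first]: 56 @ $5.25 = $294.00
Ending inventory: 84 @ $5.25 + 225 @ $5.20 + 150 @ $4.85 + 322 @ $2.45 = $3,127.40
Check: goods available $3,421.40 = COGS $294.00 + ending $3,127.40

84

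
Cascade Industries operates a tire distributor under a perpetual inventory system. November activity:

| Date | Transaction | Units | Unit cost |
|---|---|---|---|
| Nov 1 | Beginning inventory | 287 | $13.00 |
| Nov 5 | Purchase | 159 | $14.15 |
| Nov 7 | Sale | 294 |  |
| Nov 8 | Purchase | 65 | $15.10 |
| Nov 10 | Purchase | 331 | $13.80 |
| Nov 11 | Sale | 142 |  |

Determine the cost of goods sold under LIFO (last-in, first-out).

COGS = $5,964.45

Nov 7, 294 sold [LIFO — newest first]: 159 @ $14.15 + 135 @ $13.00 = $4,004.85
Nov 11, 142 sold [LIFO — newest first]: 142 @ $13.80 = $1,959.60
Total COGS = $4,004.85 + $1,959.60 = $5,964.45
Ending inventory: 152 @ $13.00 + 65 @ $15.10 + 189 @ $13.80 = $5,565.70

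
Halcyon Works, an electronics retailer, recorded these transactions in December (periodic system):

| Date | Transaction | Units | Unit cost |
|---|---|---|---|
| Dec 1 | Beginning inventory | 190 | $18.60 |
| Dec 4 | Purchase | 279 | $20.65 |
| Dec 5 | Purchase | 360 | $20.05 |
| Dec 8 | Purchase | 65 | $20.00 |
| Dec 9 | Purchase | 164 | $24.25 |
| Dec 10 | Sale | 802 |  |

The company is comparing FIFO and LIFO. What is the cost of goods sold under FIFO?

FIFO COGS: 190 @ $18.60 + 279 @ $20.65 + 333 @ $20.05 = $15,972.00
LIFO COGS: 164 @ $24.25 + 65 @ $20.00 + 360 @ $20.05 + 213 @ $20.65 = $16,893.45

COGS = $15,972.00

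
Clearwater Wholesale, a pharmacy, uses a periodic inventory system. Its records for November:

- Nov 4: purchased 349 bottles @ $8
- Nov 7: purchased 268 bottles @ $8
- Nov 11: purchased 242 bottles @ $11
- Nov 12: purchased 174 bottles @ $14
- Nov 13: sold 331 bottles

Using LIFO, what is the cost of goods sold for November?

Nov 13, 331 sold [LIFO — newest first]: 174 @ $14 + 157 @ $11 = $4,163
Ending inventory: 349 @ $8 + 268 @ $8 + 85 @ $11 = $5,871

COGS = $4,163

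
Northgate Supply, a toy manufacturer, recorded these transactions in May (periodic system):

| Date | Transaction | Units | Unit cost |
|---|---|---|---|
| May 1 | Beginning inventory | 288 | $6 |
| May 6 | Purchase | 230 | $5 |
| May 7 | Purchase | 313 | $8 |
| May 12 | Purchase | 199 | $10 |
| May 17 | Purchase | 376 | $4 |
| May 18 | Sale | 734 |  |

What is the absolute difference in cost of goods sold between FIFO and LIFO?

$160

FIFO COGS: 288 @ $6 + 230 @ $5 + 216 @ $8 = $4,606
LIFO COGS: 376 @ $4 + 199 @ $10 + 159 @ $8 = $4,766
Difference = |$4,606 − $4,766| = $160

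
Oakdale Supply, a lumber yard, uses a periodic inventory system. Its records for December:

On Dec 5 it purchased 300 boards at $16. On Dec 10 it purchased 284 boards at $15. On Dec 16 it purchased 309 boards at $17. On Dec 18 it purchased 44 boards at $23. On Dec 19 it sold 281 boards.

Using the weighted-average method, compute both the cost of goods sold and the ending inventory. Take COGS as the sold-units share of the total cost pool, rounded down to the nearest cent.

COGS = $4,595.86; ending inventory = $10,729.14

Dec 19, sell 281: 281/937 × $15,325.00 → $4,595.86
Ending inventory (cost pool remaining) = $10,729.14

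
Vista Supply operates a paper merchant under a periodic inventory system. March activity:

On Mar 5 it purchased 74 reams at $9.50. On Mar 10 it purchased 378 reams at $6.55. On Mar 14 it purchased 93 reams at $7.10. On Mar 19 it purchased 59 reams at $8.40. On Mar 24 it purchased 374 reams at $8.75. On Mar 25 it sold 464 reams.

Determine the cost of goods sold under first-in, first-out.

COGS = $3,264.10

Mar 25, 464 sold [FIFO — oldest first]: 74 @ $9.50 + 378 @ $6.55 + 12 @ $7.10 = $3,264.10
Ending inventory: 81 @ $7.10 + 59 @ $8.40 + 374 @ $8.75 = $4,343.20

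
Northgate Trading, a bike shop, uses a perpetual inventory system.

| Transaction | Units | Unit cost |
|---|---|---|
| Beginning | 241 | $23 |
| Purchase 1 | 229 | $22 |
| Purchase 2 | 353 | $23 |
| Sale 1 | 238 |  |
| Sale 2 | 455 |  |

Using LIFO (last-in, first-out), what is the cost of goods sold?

COGS = $15,710

Sale 1 (238) [LIFO — newest first]: 238 @ $23 = $5,474
Sale 2 (455) [LIFO — newest first]: 115 @ $23 + 229 @ $22 + 111 @ $23 = $10,236
Total COGS = $5,474 + $10,236 = $15,710
Ending inventory: 130 @ $23 = $2,990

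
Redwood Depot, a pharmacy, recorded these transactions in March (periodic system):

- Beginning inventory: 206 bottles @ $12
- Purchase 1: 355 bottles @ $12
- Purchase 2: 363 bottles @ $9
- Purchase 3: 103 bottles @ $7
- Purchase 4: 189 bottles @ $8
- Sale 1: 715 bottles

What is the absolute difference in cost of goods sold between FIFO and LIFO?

FIFO COGS: 206 @ $12 + 355 @ $12 + 154 @ $9 = $8,118
LIFO COGS: 189 @ $8 + 103 @ $7 + 363 @ $9 + 60 @ $12 = $6,220
Difference = |$8,118 − $6,220| = $1,898

$1,898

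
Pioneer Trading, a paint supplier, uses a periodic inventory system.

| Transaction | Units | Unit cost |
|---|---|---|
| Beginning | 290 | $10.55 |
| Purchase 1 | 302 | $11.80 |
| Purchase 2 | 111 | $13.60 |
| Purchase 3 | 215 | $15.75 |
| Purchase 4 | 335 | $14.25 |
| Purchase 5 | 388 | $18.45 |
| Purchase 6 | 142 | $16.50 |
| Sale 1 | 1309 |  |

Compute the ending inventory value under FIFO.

Sale 1 (1309) [FIFO — oldest first]: 290 @ $10.55 + 302 @ $11.80 + 111 @ $13.60 + 215 @ $15.75 + 335 @ $14.25 + 56 @ $18.45 = $17,325.90
Ending inventory: 332 @ $18.45 + 142 @ $16.50 = $8,468.40
Check: goods available $25,794.30 = COGS $17,325.90 + ending $8,468.40

Ending inventory = $8,468.40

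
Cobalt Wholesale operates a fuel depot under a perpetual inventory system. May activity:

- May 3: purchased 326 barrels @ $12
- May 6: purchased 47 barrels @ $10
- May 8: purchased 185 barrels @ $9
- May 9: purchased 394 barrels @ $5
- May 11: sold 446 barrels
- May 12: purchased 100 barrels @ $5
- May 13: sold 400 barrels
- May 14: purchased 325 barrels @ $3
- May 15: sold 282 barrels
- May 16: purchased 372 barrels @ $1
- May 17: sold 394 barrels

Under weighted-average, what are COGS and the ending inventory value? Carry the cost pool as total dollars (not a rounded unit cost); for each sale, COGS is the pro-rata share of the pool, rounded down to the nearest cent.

COGS = $9,283.46; ending inventory = $580.54

After May 3: 326 on hand, pool $3,912.00 (≈ $12.0000 each)
After May 6: 373 on hand, pool $4,382.00 (≈ $11.7480 each)
After May 8: 558 on hand, pool $6,047.00 (≈ $10.8369 each)
After May 9: 952 on hand, pool $8,017.00 (≈ $8.4212 each)
May 11, sell 446: 446/952 × $8,017.00 → $3,755.86
After May 12: 606 on hand, pool $4,761.14 (≈ $7.8567 each)
May 13, sell 400: 400/606 × $4,761.14 → $3,142.66
After May 14: 531 on hand, pool $2,593.48 (≈ $4.8841 each)
May 15, sell 282: 282/531 × $2,593.48 → $1,377.32
After May 16: 621 on hand, pool $1,588.16 (≈ $2.5574 each)
May 17, sell 394: 394/621 × $1,588.16 → $1,007.62
Total COGS = $3,755.86 + $3,142.66 + $1,377.32 + $1,007.62 = $9,283.46
Ending inventory (cost pool remaining) = $580.54
Check: goods available $9,864.00 = COGS $9,283.46 + ending $580.54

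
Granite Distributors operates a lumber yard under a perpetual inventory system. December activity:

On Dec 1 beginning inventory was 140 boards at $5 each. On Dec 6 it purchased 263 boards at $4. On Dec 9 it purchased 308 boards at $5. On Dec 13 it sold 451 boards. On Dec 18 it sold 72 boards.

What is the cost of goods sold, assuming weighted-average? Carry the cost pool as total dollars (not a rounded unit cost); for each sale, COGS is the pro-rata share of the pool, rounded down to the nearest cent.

COGS = $2,421.53

After Dec 1: 140 on hand, pool $700.00 (≈ $5.0000 each)
After Dec 6: 403 on hand, pool $1,752.00 (≈ $4.3474 each)
After Dec 9: 711 on hand, pool $3,292.00 (≈ $4.6301 each)
Dec 13, sell 451: 451/711 × $3,292.00 → $2,088.17
Dec 18, sell 72: 72/260 × $1,203.83 → $333.36
Total COGS = $2,088.17 + $333.36 = $2,421.53
Ending inventory (cost pool remaining) = $870.47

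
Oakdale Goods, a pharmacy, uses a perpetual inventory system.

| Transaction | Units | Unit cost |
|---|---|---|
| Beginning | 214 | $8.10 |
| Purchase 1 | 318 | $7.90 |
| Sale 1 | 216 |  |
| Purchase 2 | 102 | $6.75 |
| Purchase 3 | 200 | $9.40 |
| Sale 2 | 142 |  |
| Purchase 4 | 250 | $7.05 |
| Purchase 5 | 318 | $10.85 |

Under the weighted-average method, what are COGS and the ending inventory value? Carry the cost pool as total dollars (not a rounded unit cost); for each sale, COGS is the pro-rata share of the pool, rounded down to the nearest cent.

After Beginning: 214 on hand, pool $1,733.40 (≈ $8.1000 each)
After Purchase 1: 532 on hand, pool $4,245.60 (≈ $7.9805 each)
Sale 1, sell 216: 216/532 × $4,245.60 → $1,723.77
After Purchase 2: 418 on hand, pool $3,210.33 (≈ $7.6802 each)
After Purchase 3: 618 on hand, pool $5,090.33 (≈ $8.2368 each)
Sale 2, sell 142: 142/618 × $5,090.33 → $1,169.62
After Purchase 4: 726 on hand, pool $5,683.21 (≈ $7.8281 each)
After Purchase 5: 1044 on hand, pool $9,133.51 (≈ $8.7486 each)
Total COGS = $1,723.77 + $1,169.62 = $2,893.39
Ending inventory (cost pool remaining) = $9,133.51

COGS = $2,893.39; ending inventory = $9,133.51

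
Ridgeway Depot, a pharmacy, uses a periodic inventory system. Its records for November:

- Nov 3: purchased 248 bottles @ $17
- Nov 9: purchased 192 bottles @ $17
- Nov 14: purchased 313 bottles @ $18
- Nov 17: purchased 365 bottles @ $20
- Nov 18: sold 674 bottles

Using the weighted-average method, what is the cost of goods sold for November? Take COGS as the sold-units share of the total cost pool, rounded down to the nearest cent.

Nov 18, sell 674: 674/1118 × $20,414.00 → $12,306.83
Ending inventory (cost pool remaining) = $8,107.17

COGS = $12,306.83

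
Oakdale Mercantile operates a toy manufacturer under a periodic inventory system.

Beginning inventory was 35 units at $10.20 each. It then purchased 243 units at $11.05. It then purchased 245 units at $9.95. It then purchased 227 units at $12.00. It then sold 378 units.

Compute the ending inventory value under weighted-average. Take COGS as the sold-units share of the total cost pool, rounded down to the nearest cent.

Ending inventory = $4,069.14

Sale 1, sell 378: 378/750 × $8,203.90 → $4,134.76
Ending inventory (cost pool remaining) = $4,069.14
Check: goods available $8,203.90 = COGS $4,134.76 + ending $4,069.14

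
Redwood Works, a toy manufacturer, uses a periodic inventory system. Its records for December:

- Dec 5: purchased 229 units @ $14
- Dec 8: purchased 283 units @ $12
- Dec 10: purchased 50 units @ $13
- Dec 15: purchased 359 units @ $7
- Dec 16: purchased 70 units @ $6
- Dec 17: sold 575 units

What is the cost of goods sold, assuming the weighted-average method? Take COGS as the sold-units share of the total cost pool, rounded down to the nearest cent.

Dec 17, sell 575: 575/991 × $10,185.00 → $5,909.56
Ending inventory (cost pool remaining) = $4,275.44
Check: goods available $10,185.00 = COGS $5,909.56 + ending $4,275.44

COGS = $5,909.56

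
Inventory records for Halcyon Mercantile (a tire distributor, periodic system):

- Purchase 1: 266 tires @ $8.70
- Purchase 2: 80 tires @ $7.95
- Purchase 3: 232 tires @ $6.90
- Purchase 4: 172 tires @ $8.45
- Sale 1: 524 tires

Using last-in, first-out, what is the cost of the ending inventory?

Sale 1 (524) [LIFO — newest first]: 172 @ $8.45 + 232 @ $6.90 + 80 @ $7.95 + 40 @ $8.70 = $4,038.20
Ending inventory: 226 @ $8.70 = $1,966.20

Ending inventory = $1,966.20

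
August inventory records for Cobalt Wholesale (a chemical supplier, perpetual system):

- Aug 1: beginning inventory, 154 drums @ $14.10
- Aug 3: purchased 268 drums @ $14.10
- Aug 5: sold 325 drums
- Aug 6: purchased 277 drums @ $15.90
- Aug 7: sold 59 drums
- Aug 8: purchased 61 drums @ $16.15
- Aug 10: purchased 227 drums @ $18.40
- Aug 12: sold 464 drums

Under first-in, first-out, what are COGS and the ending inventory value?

Aug 5, 325 sold [FIFO — oldest first]: 154 @ $14.10 + 171 @ $14.10 = $4,582.50
Aug 7, 59 sold [FIFO — oldest first]: 59 @ $14.10 = $831.90
Aug 12, 464 sold [FIFO — oldest first]: 38 @ $14.10 + 277 @ $15.90 + 61 @ $16.15 + 88 @ $18.40 = $7,544.45
Total COGS = $4,582.50 + $831.90 + $7,544.45 = $12,958.85
Ending inventory: 139 @ $18.40 = $2,557.60
Check: goods available $15,516.45 = COGS $12,958.85 + ending $2,557.60

COGS = $12,958.85; ending inventory = $2,557.60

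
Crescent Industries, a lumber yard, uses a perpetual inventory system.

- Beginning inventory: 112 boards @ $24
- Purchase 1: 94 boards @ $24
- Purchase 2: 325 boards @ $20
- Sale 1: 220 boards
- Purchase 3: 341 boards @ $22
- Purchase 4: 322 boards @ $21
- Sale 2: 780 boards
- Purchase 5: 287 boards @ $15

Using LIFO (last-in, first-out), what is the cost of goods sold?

COGS = $21,052

Sale 1 (220) [LIFO — newest first]: 220 @ $20 = $4,400
Sale 2 (780) [LIFO — newest first]: 322 @ $21 + 341 @ $22 + 105 @ $20 + 12 @ $24 = $16,652
Total COGS = $4,400 + $16,652 = $21,052
Ending inventory: 112 @ $24 + 82 @ $24 + 287 @ $15 = $8,961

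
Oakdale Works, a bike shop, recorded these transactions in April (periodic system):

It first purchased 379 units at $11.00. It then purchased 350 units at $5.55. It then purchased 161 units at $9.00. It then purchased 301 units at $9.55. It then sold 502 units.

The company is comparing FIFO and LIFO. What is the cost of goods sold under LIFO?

COGS = $4,545.55

FIFO COGS: 379 @ $11.00 + 123 @ $5.55 = $4,851.65
LIFO COGS: 301 @ $9.55 + 161 @ $9.00 + 40 @ $5.55 = $4,545.55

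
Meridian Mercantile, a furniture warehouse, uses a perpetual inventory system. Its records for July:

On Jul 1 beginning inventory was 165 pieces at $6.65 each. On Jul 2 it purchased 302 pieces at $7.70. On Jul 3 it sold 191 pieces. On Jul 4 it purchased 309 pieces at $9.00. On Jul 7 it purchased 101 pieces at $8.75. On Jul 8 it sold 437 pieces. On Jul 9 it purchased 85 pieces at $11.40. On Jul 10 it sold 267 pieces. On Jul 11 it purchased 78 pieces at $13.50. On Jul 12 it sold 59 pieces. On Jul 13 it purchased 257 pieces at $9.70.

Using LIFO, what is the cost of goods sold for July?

Jul 3, 191 sold [LIFO — newest first]: 191 @ $7.70 = $1,470.70
Jul 8, 437 sold [LIFO — newest first]: 101 @ $8.75 + 309 @ $9.00 + 27 @ $7.70 = $3,872.65
Jul 10, 267 sold [LIFO — newest first]: 85 @ $11.40 + 84 @ $7.70 + 98 @ $6.65 = $2,267.50
Jul 12, 59 sold [LIFO — newest first]: 59 @ $13.50 = $796.50
Total COGS = $1,470.70 + $3,872.65 + $2,267.50 + $796.50 = $8,407.35
Ending inventory: 67 @ $6.65 + 19 @ $13.50 + 257 @ $9.70 = $3,194.95
Check: goods available $11,602.30 = COGS $8,407.35 + ending $3,194.95

COGS = $8,407.35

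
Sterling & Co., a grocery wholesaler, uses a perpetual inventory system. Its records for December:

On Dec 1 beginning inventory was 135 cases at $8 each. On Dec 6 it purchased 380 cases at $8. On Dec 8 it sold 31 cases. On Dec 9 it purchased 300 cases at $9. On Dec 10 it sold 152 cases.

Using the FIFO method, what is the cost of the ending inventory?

Dec 8, 31 sold [FIFO — oldest first]: 31 @ $8 = $248
Dec 10, 152 sold [FIFO — oldest first]: 104 @ $8 + 48 @ $8 = $1,216
Total COGS = $248 + $1,216 = $1,464
Ending inventory: 332 @ $8 + 300 @ $9 = $5,356

Ending inventory = $5,356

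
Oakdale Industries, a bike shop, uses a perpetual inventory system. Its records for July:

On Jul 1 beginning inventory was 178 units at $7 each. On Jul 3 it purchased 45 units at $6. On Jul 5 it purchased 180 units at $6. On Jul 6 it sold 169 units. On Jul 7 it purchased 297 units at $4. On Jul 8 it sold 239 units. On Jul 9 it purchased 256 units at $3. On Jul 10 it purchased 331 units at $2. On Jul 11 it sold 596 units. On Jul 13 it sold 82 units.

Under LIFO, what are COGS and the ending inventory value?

COGS = $3,830; ending inventory = $1,384

Jul 6, 169 sold [LIFO — newest first]: 169 @ $6 = $1,014
Jul 8, 239 sold [LIFO — newest first]: 239 @ $4 = $956
Jul 11, 596 sold [LIFO — newest first]: 331 @ $2 + 256 @ $3 + 9 @ $4 = $1,466
Jul 13, 82 sold [LIFO — newest first]: 49 @ $4 + 11 @ $6 + 22 @ $6 = $394
Total COGS = $1,014 + $956 + $1,466 + $394 = $3,830
Ending inventory: 178 @ $7 + 23 @ $6 = $1,384
Check: goods available $5,214 = COGS $3,830 + ending $1,384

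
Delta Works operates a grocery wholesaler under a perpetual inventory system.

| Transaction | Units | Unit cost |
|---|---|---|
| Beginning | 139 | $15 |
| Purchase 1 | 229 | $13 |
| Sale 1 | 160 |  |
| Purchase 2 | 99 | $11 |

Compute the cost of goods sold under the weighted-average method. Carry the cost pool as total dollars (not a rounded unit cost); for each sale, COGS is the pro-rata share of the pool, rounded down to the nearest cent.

After Beginning: 139 on hand, pool $2,085.00 (≈ $15.0000 each)
After Purchase 1: 368 on hand, pool $5,062.00 (≈ $13.7554 each)
Sale 1, sell 160: 160/368 × $5,062.00 → $2,200.86
After Purchase 2: 307 on hand, pool $3,950.14 (≈ $12.8669 each)
Ending inventory (cost pool remaining) = $3,950.14

COGS = $2,200.86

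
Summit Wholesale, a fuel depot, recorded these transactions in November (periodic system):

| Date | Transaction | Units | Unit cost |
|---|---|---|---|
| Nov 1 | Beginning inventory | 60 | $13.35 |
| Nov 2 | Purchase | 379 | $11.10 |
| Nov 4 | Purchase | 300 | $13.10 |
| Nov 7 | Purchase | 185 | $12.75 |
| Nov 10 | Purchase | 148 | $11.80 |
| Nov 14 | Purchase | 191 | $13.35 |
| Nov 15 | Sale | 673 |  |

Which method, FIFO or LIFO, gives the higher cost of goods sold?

LIFO

FIFO COGS: 60 @ $13.35 + 379 @ $11.10 + 234 @ $13.10 = $8,073.30
LIFO COGS: 191 @ $13.35 + 148 @ $11.80 + 185 @ $12.75 + 149 @ $13.10 = $8,606.90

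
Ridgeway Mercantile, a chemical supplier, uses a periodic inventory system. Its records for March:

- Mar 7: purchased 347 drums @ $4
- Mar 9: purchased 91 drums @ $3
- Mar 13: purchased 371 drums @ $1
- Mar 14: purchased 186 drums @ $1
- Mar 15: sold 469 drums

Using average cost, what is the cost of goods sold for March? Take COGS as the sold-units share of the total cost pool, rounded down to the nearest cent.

Mar 15, sell 469: 469/995 × $2,218.00 → $1,045.46
Ending inventory (cost pool remaining) = $1,172.54
Check: goods available $2,218.00 = COGS $1,045.46 + ending $1,172.54

COGS = $1,045.46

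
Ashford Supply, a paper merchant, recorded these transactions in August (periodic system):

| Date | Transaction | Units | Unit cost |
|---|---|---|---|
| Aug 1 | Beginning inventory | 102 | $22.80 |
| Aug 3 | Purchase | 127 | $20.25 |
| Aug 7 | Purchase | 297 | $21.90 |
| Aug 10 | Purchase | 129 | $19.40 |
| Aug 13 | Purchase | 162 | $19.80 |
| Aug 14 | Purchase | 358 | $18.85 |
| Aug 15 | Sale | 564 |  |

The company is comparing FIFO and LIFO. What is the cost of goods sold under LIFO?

FIFO COGS: 102 @ $22.80 + 127 @ $20.25 + 297 @ $21.90 + 38 @ $19.40 = $12,138.85
LIFO COGS: 358 @ $18.85 + 162 @ $19.80 + 44 @ $19.40 = $10,809.50

COGS = $10,809.50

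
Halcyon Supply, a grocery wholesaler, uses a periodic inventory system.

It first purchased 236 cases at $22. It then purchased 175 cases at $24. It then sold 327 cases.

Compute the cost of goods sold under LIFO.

Sale 1 (327) [LIFO — newest first]: 175 @ $24 + 152 @ $22 = $7,544
Ending inventory: 84 @ $22 = $1,848

COGS = $7,544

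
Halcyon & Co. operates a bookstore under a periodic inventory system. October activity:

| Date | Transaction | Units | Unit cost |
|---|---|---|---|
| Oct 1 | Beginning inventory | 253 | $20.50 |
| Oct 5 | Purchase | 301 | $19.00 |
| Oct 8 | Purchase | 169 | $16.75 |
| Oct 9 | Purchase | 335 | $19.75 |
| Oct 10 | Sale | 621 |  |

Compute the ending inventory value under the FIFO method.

Oct 10, 621 sold [FIFO — oldest first]: 253 @ $20.50 + 301 @ $19.00 + 67 @ $16.75 = $12,027.75
Ending inventory: 102 @ $16.75 + 335 @ $19.75 = $8,324.75

Ending inventory = $8,324.75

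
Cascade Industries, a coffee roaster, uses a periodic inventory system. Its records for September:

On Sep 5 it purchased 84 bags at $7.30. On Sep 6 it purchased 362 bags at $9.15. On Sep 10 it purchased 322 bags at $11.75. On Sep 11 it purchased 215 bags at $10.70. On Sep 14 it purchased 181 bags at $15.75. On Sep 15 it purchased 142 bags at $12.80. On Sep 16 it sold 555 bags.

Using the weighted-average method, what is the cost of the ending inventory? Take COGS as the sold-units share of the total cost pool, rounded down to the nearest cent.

Sep 16, sell 555: 555/1306 × $14,677.85 → $6,237.52
Ending inventory (cost pool remaining) = $8,440.33
Check: goods available $14,677.85 = COGS $6,237.52 + ending $8,440.33

Ending inventory = $8,440.33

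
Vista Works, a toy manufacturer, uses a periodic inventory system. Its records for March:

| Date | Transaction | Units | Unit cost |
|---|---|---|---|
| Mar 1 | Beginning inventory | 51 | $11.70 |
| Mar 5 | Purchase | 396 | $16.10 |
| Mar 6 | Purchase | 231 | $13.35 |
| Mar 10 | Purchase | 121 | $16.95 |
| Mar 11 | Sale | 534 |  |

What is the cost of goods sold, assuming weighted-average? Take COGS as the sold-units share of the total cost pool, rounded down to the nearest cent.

Mar 11, sell 534: 534/799 × $12,107.10 → $8,091.60
Ending inventory (cost pool remaining) = $4,015.50

COGS = $8,091.60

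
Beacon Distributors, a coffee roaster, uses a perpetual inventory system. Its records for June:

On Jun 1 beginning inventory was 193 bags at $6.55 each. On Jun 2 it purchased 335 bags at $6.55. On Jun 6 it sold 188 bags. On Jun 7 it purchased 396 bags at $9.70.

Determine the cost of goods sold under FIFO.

Jun 6, 188 sold [FIFO — oldest first]: 188 @ $6.55 = $1,231.40
Ending inventory: 5 @ $6.55 + 335 @ $6.55 + 396 @ $9.70 = $6,068.20

COGS = $1,231.40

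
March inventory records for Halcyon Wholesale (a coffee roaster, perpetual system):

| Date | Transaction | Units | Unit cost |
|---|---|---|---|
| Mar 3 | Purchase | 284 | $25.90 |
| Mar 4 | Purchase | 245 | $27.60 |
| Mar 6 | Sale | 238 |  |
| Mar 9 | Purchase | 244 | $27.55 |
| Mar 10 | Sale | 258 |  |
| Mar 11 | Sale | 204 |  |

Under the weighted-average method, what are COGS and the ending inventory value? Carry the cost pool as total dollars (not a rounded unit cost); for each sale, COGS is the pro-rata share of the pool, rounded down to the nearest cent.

COGS = $18,862.90; ending inventory = $1,976.90

After Mar 3: 284 on hand, pool $7,355.60 (≈ $25.9000 each)
After Mar 4: 529 on hand, pool $14,117.60 (≈ $26.6873 each)
Mar 6, sell 238: 238/529 × $14,117.60 → $6,351.58
After Mar 9: 535 on hand, pool $14,488.22 (≈ $27.0808 each)
Mar 10, sell 258: 258/535 × $14,488.22 → $6,986.84
Mar 11, sell 204: 204/277 × $7,501.38 → $5,524.48
Total COGS = $6,351.58 + $6,986.84 + $5,524.48 = $18,862.90
Ending inventory (cost pool remaining) = $1,976.90
Check: goods available $20,839.80 = COGS $18,862.90 + ending $1,976.90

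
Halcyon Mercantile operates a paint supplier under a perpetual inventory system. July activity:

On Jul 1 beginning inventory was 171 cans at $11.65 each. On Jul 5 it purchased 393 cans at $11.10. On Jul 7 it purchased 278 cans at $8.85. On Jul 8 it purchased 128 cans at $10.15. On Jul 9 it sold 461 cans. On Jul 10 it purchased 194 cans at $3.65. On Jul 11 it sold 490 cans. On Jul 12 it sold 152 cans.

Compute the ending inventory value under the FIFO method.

Ending inventory = $222.65

Jul 9, 461 sold [FIFO — oldest first]: 171 @ $11.65 + 290 @ $11.10 = $5,211.15
Jul 11, 490 sold [FIFO — oldest first]: 103 @ $11.10 + 278 @ $8.85 + 109 @ $10.15 = $4,709.95
Jul 12, 152 sold [FIFO — oldest first]: 19 @ $10.15 + 133 @ $3.65 = $678.30
Total COGS = $5,211.15 + $4,709.95 + $678.30 = $10,599.40
Ending inventory: 61 @ $3.65 = $222.65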